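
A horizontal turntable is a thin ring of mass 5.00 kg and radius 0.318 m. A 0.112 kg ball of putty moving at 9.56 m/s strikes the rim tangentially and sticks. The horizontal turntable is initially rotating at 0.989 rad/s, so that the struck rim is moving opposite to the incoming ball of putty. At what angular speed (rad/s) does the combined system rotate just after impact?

|ω_f| ≈ 0.309 rad/s

The axle reaction passes through the axle and exerts no torque about it; angular momentum about the axle is conserved through the impact.
I_p = (5.00)(0.318)² = 0.5056 kg·m². Taking the sense of the ball of putty's angular momentum as positive, L_{ball} = m v R = (0.112)(9.56)(0.318) = 0.3405 kg·m²/s.
L_i = −I_p ω_p + m v R = −(0.5056)(0.989) + 0.3405 = -0.1596 kg·m²/s.
After sticking, I_f = I_p + m R² = 0.5056 + (0.112)(0.318)² = 0.5169 kg·m².
ω_f = L_i / I_f = -0.1596 / 0.5169 = -0.3087 rad/s.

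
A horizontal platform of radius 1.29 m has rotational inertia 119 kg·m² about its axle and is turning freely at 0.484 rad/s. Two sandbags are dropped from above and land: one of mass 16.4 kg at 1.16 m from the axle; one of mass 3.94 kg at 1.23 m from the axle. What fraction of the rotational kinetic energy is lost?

fraction ≈ 0.191

No external torque acts about the axle; L_before = L_after.
Added inertia Σmr² = (16.4)(1.16)² + (3.94)(1.23)² = 28.03 kg·m²; I_f = 119.0 + 28.03 = 147.0 kg·m².
ω_f = I_p ω_i / I_f = (119.0)(0.484) / 147.0 = 0.3917 rad/s.
KE_i = ½(119.0)(0.4840 rad/s)² = 13.94 J; KE_f = ½(147.0)(0.3917)² = 11.28 J.
Fraction lost = 0.1906.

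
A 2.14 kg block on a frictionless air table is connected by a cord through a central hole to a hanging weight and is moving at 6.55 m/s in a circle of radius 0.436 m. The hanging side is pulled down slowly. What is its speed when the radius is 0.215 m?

The only horizontal force on the mass is along the cord (radial), so it exerts no torque about the hole and angular momentum m v r is conserved.
v₂ = v₁ r₁ / r₂ = (6.55)(0.436) / (0.215) = 13.28 m/s.

v₂ ≈ 13.3 m/s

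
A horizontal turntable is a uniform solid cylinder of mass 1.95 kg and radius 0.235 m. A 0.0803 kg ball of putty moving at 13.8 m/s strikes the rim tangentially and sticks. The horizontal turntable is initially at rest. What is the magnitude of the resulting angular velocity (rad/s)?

The axle reaction passes through the axle and exerts no torque about it; angular momentum about the axle is conserved through the impact.
I_p = ½(1.95)(0.235)² = 0.05384 kg·m². Taking the sense of the ball of putty's angular momentum as positive, L_{ball} = m v R = (0.0803)(13.8)(0.235) = 0.2604 kg·m²/s.
L_i = 0 + 0.2604 = 0.2604 kg·m²/s.
After sticking, I_f = I_p + m R² = 0.05384 + (0.0803)(0.235)² = 0.05828 kg·m².
ω_f = L_i / I_f = 0.2604 / 0.05828 = 4.468 rad/s.

|ω_f| ≈ 4.47 rad/s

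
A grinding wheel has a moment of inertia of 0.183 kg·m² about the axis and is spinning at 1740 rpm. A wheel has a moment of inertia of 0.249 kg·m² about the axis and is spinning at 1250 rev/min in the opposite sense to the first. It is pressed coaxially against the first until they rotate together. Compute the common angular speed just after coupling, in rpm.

The coupling torques are internal; angular momentum about the shared axis is conserved.
Taking A's sense as positive: L = (0.1830)(1740) − (0.2490)(1250) = 7.170 kg·m²·rpm.
Combined I = 0.1830 + 0.2490 = 0.4320 kg·m².
ω_f = L / I = 7.170 / 0.4320 = 16.60 rpm.

|ω_f| ≈ 16.6 rpm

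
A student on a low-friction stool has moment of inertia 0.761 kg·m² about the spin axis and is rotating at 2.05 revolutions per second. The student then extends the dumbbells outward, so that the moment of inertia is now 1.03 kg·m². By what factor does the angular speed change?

ω₂/ω₁ ≈ 0.739

No external torque acts about the spin axis, so angular momentum is conserved.
ω₂/ω₁ = I₁/I₂ = 0.7610 / 1.030 = 0.7388.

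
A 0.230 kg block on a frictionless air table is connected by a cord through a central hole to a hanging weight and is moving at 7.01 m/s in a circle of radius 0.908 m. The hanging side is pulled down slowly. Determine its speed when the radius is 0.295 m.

v₂ ≈ 21.6 m/s

Central (radial) force ⇒ zero torque about the center ⇒ m v r is constant.
v₂ = v₁ r₁ / r₂ = (7.01)(0.908) / (0.295) = 21.58 m/s.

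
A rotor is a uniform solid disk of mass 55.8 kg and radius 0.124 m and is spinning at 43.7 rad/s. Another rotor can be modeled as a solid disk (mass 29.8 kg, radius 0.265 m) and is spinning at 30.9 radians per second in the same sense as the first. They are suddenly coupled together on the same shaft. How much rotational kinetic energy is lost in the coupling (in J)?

ΔKE lost ≈ 24.9 J

The coupling torques are internal; angular momentum about the shared axis is conserved.
Moments of inertia: I_A = ½(55.8)(0.124)² = 0.4290 kg·m²; I_B = ½(29.8)(0.265)² = 1.046 kg·m².
Taking A's sense as positive: L = (0.4290)(43.7) + (1.046)(30.9) = 51.08 kg·m²·rad/s.
Combined I = 0.4290 + 1.046 = 1.475 kg·m².
ω_f = L / I = 51.08 / 1.475 = 34.62 rad/s.
KE_i = ½ΣIω² = 909.2 J; KE_f = ½(1.475)(34.62)² = 884.2 J.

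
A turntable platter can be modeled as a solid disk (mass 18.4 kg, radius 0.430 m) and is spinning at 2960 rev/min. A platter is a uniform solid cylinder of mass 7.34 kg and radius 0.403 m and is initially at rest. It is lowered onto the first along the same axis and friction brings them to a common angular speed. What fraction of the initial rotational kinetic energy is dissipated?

The coupling torques are internal; angular momentum about the shared axis is conserved.
Moments of inertia: I_A = ½(18.4)(0.430)² = 1.701 kg·m²; I_B = ½(7.34)(0.403)² = 0.5960 kg·m².
Taking A's sense as positive: L = (1.701)(2960) = 5035 kg·m²·rpm.
Combined I = 1.701 + 0.5960 = 2.297 kg·m².
ω_f = L / I = 5035 / 2.297 = 2192 rpm.
KE_i = ½ΣIω² = 81720 J; KE_f = ½(2.297)(229.5)² = 60520 J.
Fraction dissipated = (KE_i − KE_f)/KE_i = 0.2595.

fraction ≈ 0.259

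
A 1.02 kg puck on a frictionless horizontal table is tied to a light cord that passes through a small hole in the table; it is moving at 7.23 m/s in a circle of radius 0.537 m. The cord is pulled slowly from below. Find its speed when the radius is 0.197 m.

The only horizontal force on the mass is along the cord (radial), so it exerts no torque about the hole and angular momentum m v r is conserved.
v₂ = v₁ r₁ / r₂ = (7.23)(0.537) / (0.197) = 19.71 m/s.

v₂ ≈ 19.7 m/s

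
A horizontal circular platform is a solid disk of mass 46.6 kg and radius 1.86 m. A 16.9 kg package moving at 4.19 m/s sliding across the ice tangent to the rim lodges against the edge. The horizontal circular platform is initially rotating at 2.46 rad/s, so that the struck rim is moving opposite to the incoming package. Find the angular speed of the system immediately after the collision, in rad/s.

|ω_f| ≈ 0.479 rad/s

About the central axle the impulsive forces during the collision are internal, so angular momentum about that axis is conserved.
I_p = ½(46.6)(1.86)² = 80.61 kg·m². Taking the sense of the package's angular momentum as positive, L_{package} = m v R = (16.9)(4.19)(1.86) = 131.7 kg·m²/s.
L_i = −I_p ω_p + m v R = −(80.61)(2.46) + 131.7 = -66.59 kg·m²/s.
After sticking, I_f = I_p + m R² = 80.61 + (16.9)(1.86)² = 139.1 kg·m².
ω_f = L_i / I_f = -66.59 / 139.1 = -0.4788 rad/s.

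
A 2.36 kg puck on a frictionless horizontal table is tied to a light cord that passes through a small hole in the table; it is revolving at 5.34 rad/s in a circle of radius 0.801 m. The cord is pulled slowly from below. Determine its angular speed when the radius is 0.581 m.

ω₂ ≈ 10.1 rad/s

The constraining force is radial, so m r² ω about the center is conserved.
ω₂ = ω₁ (r₁/r₂)² = (5.34)(0.801/0.581)² = 10.15 rad/s.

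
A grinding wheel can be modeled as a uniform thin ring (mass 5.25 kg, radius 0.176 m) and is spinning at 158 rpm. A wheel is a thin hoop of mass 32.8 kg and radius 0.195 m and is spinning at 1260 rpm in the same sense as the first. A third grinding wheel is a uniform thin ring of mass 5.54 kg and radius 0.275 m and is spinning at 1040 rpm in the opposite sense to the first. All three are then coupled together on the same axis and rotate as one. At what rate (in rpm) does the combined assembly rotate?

The coupling torques are internal; angular momentum about the shared axis is conserved.
Moments of inertia: I_A = (5.25)(0.176)² = 0.1626 kg·m²; I_B = (32.8)(0.195)² = 1.247 kg·m²; I_C = (5.54)(0.275)² = 0.4190 kg·m².
Taking A's sense as positive: L = (0.1626)(158) + (1.247)(1260) − (0.4190)(1040) = 1161 kg·m²·rpm.
Combined I = 0.1626 + 1.247 + 0.4190 = 1.829 kg·m².
ω_f = L / I = 1161 / 1.829 = 635.1 rpm.

|ω_f| ≈ 635 rpm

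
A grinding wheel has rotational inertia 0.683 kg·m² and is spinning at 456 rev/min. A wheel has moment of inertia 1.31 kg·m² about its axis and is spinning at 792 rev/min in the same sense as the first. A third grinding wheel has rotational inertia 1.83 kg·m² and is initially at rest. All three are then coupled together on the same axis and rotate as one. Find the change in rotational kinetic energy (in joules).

The coupling torques are internal; angular momentum about the shared axis is conserved.
Taking A's sense as positive: L = (0.6830)(456) + (1.310)(792) = 1349 kg·m²·rpm.
Combined I = 0.6830 + 1.310 + 1.830 = 3.823 kg·m².
ω_f = L / I = 1349 / 3.823 = 352.9 rpm.
KE_i = ½ΣIω² = 5284 J; KE_f = ½(3.823)(36.95)² = 2610 J.

ΔKE ≈ -2670 J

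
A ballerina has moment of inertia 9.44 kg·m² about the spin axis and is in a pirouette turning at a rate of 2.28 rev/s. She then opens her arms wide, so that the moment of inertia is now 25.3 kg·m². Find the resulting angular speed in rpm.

ω₂ ≈ 51.0 rpm

Angular momentum about the spin axis is conserved since the torque about it is zero.
ω₂ = I₁ω₁ / I₂ = (9.440)(2.28 rev/s) / (25.30) = 0.8507 rev/s = 51.04 rpm.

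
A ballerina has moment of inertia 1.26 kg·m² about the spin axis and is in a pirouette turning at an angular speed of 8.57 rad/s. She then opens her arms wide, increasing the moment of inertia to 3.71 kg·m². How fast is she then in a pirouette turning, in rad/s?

Angular momentum about the spin axis is conserved since the torque about it is zero.
ω₂ = I₁ω₁ / I₂ = (1.260)(8.57 rad/s) / (3.710) = 2.911 rad/s.

ω₂ ≈ 2.91 rad/s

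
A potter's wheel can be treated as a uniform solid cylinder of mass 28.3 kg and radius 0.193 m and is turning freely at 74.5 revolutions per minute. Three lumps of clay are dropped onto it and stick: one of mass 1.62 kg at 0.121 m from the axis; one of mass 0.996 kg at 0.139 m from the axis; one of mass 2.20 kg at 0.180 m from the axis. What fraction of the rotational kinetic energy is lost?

fraction ≈ 0.178

The added mass arrives with no angular momentum about the axis, and any external torque about the axis is negligible, so the system's angular momentum is conserved.
I_p = ½(28.3)(0.193)² = 0.5271 kg·m².
Added inertia Σmr² = (1.62)(0.121)² + (0.996)(0.139)² + (2.20)(0.180)² = 0.1142 kg·m²; I_f = 0.5271 + 0.1142 = 0.6413 kg·m².
ω_f = I_p ω_i / I_f = (0.5271)(74.5) / 0.6413 = 61.23 rpm.
KE_i = ½(0.5271)(7.802 rad/s)² = 16.04 J; KE_f = ½(0.6413)(6.412)² = 13.18 J.
Fraction lost = 0.1781.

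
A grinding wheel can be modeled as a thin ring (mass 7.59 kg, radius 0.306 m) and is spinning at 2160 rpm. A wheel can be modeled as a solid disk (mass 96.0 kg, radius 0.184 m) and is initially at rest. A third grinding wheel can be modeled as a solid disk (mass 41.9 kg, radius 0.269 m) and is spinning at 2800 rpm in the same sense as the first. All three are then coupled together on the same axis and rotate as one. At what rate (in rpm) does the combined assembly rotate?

No external torque acts about the common axis, so total angular momentum is conserved.
Moments of inertia: I_A = (7.59)(0.306)² = 0.7107 kg·m²; I_B = ½(96.0)(0.184)² = 1.625 kg·m²; I_C = ½(41.9)(0.269)² = 1.516 kg·m².
Taking A's sense as positive: L = (0.7107)(2160) + (1.516)(2800) = 5780 kg·m²·rpm.
Combined I = 0.7107 + 1.625 + 1.516 = 3.852 kg·m².
ω_f = L / I = 5780 / 3.852 = 1501 rpm.

|ω_f| ≈ 1500 rpm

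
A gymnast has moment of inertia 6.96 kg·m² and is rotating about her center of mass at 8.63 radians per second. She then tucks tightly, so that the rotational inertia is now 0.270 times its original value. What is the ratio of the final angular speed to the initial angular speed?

No external torque acts about the spin axis, so angular momentum is conserved.
I₂ = 0.270 × 6.96 = 1.879 kg·m².
ω₂/ω₁ = I₁/I₂ = 6.960 / 1.879 = 3.704.

ω₂/ω₁ ≈ 3.70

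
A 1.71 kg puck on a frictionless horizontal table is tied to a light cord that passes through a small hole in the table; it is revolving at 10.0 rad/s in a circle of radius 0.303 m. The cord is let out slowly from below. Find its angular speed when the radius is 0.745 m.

ω₂ ≈ 1.65 rad/s

The constraining force is radial, so m r² ω about the center is conserved.
ω₂ = ω₁ (r₁/r₂)² = (10.0)(0.303/0.745)² = 1.654 rad/s.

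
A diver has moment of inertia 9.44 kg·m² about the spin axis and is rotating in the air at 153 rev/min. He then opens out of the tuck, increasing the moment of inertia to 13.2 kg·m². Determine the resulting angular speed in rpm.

ω₂ ≈ 109 rpm

With no external torque about the axis, L is conserved: I₁ω₁ = I₂ω₂.
ω₂ = I₁ω₁ / I₂ = (9.440)(153 rpm) / (13.20) = 109.4 rpm.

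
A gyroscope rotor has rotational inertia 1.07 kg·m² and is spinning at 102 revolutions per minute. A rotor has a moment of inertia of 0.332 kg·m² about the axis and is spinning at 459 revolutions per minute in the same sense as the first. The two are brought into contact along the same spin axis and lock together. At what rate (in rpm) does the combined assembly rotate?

The coupling torques are internal; angular momentum about the shared axis is conserved.
Taking A's sense as positive: L = (1.070)(102) + (0.3320)(459) = 261.5 kg·m²·rpm.
Combined I = 1.070 + 0.3320 = 1.402 kg·m².
ω_f = L / I = 261.5 / 1.402 = 186.5 rpm.

|ω_f| ≈ 187 rpm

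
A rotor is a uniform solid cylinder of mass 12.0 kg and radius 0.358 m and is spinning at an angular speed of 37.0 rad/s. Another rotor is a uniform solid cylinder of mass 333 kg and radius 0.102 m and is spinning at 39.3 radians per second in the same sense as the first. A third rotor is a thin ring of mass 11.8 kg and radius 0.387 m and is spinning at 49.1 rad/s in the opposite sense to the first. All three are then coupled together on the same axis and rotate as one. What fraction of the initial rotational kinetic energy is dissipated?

No external torque acts about the common axis, so total angular momentum is conserved.
Moments of inertia: I_A = ½(12.0)(0.358)² = 0.7690 kg·m²; I_B = ½(333)(0.102)² = 1.732 kg·m²; I_C = (11.8)(0.387)² = 1.767 kg·m².
Taking A's sense as positive: L = (0.7690)(37.0) + (1.732)(39.3) − (1.767)(49.1) = 9.757 kg·m²·rad/s.
Combined I = 0.7690 + 1.732 + 1.767 = 4.269 kg·m².
ω_f = L / I = 9.757 / 4.269 = 2.286 rad/s.
KE_i = ½ΣIω² = 3994 J; KE_f = ½(4.269)(2.286)² = 11.15 J.
Fraction dissipated = (KE_i − KE_f)/KE_i = 0.9972.

fraction ≈ 0.997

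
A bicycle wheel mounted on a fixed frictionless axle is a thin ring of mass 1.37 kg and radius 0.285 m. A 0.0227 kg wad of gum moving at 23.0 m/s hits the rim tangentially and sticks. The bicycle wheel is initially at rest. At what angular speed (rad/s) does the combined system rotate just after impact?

|ω_f| ≈ 1.32 rad/s

The axle reaction passes through the axle and exerts no torque about it; angular momentum about the axle is conserved through the impact.
I_p = (1.37)(0.285)² = 0.1113 kg·m². Taking the sense of the wad of gum's angular momentum as positive, L_{wad} = m v R = (0.0227)(23.0)(0.285) = 0.1488 kg·m²/s.
L_i = 0 + 0.1488 = 0.1488 kg·m²/s.
After sticking, I_f = I_p + m R² = 0.1113 + (0.0227)(0.285)² = 0.1131 kg·m².
ω_f = L_i / I_f = 0.1488 / 0.1131 = 1.315 rad/s.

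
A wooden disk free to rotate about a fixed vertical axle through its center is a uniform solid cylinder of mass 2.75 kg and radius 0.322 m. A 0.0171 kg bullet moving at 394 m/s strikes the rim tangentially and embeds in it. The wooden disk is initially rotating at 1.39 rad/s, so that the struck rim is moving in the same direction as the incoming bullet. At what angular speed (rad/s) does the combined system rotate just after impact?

About the axle the impulsive forces during the collision are internal, so angular momentum about that axis is conserved.
I_p = ½(2.75)(0.322)² = 0.1426 kg·m². Taking the sense of the bullet's angular momentum as positive, L_{bullet} = m v R = (0.0171)(394)(0.322) = 2.169 kg·m²/s.
L_i = +I_p ω_p + m v R = +(0.1426)(1.39) + 2.169 = 2.368 kg·m²/s.
After sticking, I_f = I_p + m R² = 0.1426 + (0.0171)(0.322)² = 0.1443 kg·m².
ω_f = L_i / I_f = 2.368 / 0.1443 = 16.40 rad/s.

|ω_f| ≈ 16.4 rad/s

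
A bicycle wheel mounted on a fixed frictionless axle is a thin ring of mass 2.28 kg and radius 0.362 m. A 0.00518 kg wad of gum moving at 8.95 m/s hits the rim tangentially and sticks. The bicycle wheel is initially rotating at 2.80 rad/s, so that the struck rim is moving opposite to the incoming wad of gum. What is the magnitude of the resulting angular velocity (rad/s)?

The axle reaction passes through the axle and exerts no torque about it; angular momentum about the axle is conserved through the impact.
I_p = (2.28)(0.362)² = 0.2988 kg·m². Taking the sense of the wad of gum's angular momentum as positive, L_{wad} = m v R = (0.00518)(8.95)(0.362) = 0.01678 kg·m²/s.
L_i = −I_p ω_p + m v R = −(0.2988)(2.80) + 0.01678 = -0.8198 kg·m²/s.
After sticking, I_f = I_p + m R² = 0.2988 + (0.00518)(0.362)² = 0.2995 kg·m².
ω_f = L_i / I_f = -0.8198 / 0.2995 = -2.738 rad/s.

|ω_f| ≈ 2.74 rad/s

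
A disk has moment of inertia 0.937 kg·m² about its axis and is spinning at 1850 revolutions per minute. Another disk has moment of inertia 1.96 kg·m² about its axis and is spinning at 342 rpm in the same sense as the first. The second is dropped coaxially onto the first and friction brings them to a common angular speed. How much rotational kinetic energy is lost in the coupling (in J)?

No external torque acts about the common axis, so total angular momentum is conserved.
Taking A's sense as positive: L = (0.9370)(1850) + (1.960)(342) = 2404 kg·m²·rpm.
Combined I = 0.9370 + 1.960 = 2.897 kg·m².
ω_f = L / I = 2404 / 2.897 = 829.7 rpm.
KE_i = ½ΣIω² = 18840 J; KE_f = ½(2.897)(86.89)² = 10940 J.

ΔKE lost ≈ 7900 J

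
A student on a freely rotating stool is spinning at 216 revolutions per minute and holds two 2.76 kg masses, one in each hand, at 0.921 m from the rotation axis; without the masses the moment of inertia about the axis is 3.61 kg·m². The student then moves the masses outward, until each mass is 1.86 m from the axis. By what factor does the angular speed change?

ω₂/ω₁ ≈ 0.365

With no external torque about the axis, L is conserved: I₁ω₁ = I₂ω₂.
I₁ = 3.61 + 2(2.76)(0.921)² = 8.292 kg·m²; I₂ = 3.61 + 2(2.76)(1.86)² = 22.71 kg·m².
ω₂/ω₁ = I₁/I₂ = 8.292 / 22.71 = 0.3652.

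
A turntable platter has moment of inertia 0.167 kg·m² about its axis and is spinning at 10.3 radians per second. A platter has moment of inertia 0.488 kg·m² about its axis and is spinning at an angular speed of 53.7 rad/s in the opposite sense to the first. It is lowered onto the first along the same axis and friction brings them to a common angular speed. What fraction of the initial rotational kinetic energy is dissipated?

No external torque acts about the common axis, so total angular momentum is conserved.
Taking A's sense as positive: L = (0.1670)(10.3) − (0.4880)(53.7) = -24.49 kg·m²·rad/s.
Combined I = 0.1670 + 0.4880 = 0.6550 kg·m².
ω_f = L / I = -24.49 / 0.6550 = -37.38 rad/s.
KE_i = ½ΣIω² = 712.5 J; KE_f = ½(0.6550)(37.38)² = 457.7 J.
Fraction dissipated = (KE_i − KE_f)/KE_i = 0.3576.

fraction ≈ 0.358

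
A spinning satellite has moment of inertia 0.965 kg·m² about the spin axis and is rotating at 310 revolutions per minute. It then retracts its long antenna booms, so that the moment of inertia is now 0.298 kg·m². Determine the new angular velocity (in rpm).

ω₂ ≈ 1000 rpm

Angular momentum about the spin axis is conserved since the torque about it is zero.
ω₂ = I₁ω₁ / I₂ = (0.9650)(310 rpm) / (0.2980) = 1004 rpm.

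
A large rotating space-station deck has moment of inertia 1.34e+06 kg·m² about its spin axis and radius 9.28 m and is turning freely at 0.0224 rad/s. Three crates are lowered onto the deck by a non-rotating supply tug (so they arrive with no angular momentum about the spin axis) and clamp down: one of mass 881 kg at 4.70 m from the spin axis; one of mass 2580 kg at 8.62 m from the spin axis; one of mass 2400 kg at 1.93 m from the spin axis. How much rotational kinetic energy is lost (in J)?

energy lost ≈ 47.4 J

No external torque acts about the spin axis; L_before = L_after.
Added inertia Σmr² = (881)(4.70)² + (2580)(8.62)² + (2400)(1.93)² = 2.201e+05 kg·m²; I_f = 1.340e+06 + 2.201e+05 = 1.560e+06 kg·m².
ω_f = I_p ω_i / I_f = (1.340e+06)(0.0224) / 1.560e+06 = 0.01924 rad/s.
KE_i = ½(1.340e+06)(0.02240 rad/s)² = 336.2 J; KE_f = ½(1.560e+06)(0.01924)² = 288.7 J.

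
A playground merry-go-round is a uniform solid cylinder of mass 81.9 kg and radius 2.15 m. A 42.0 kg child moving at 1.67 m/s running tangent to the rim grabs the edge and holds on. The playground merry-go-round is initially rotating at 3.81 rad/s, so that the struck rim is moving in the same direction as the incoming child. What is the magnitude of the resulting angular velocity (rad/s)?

|ω_f| ≈ 2.27 rad/s

The axle reaction passes through the axle and exerts no torque about it; angular momentum about the axle is conserved through the impact.
I_p = ½(81.9)(2.15)² = 189.3 kg·m². Taking the sense of the child's angular momentum as positive, L_{child} = m v R = (42.0)(1.67)(2.15) = 150.8 kg·m²/s.
L_i = +I_p ω_p + m v R = +(189.3)(3.81) + 150.8 = 872.0 kg·m²/s.
After sticking, I_f = I_p + m R² = 189.3 + (42.0)(2.15)² = 383.4 kg·m².
ω_f = L_i / I_f = 872.0 / 383.4 = 2.274 rad/s.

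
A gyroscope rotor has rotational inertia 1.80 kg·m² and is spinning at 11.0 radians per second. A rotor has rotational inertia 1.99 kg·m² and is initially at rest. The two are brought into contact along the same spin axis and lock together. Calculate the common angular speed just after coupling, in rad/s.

|ω_f| ≈ 5.22 rad/s

The coupling torques are internal; angular momentum about the shared axis is conserved.
Taking A's sense as positive: L = (1.800)(11.0) = 19.80 kg·m²·rad/s.
Combined I = 1.800 + 1.990 = 3.790 kg·m².
ω_f = L / I = 19.80 / 3.790 = 5.224 rad/s.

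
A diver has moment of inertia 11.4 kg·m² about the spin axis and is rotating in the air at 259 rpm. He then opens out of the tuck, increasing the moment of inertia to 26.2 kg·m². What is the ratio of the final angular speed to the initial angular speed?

ω₂/ω₁ ≈ 0.435

Angular momentum about the spin axis is conserved since the torque about it is zero.
ω₂/ω₁ = I₁/I₂ = 11.40 / 26.20 = 0.4351.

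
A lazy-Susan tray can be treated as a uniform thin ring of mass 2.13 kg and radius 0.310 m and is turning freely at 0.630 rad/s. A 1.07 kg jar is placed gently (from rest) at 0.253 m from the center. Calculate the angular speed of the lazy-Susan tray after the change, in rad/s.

No external torque acts about the center; L_before = L_after.
I_p = (2.13)(0.310)² = 0.2047 kg·m².
Added inertia Σmr² = (1.07)(0.253)² = 0.06849 kg·m²; I_f = 0.2047 + 0.06849 = 0.2732 kg·m².
ω_f = I_p ω_i / I_f = (0.2047)(0.630) / 0.2732 = 0.4721 rad/s.

ω_f ≈ 0.472 rad/s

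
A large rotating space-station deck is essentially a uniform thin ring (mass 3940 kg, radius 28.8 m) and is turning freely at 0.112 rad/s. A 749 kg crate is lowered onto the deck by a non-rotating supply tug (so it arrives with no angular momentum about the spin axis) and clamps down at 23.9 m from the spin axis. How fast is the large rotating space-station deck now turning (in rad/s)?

The added mass arrives with no angular momentum about the spin axis, and any external torque about the spin axis is negligible, so the system's angular momentum is conserved.
I_p = (3940)(28.8)² = 3.268e+06 kg·m².
Added inertia Σmr² = (749)(23.9)² = 4.278e+05 kg·m²; I_f = 3.268e+06 + 4.278e+05 = 3.696e+06 kg·m².
ω_f = I_p ω_i / I_f = (3.268e+06)(0.112) / 3.696e+06 = 0.09903 rad/s.

ω_f ≈ 0.0990 rad/s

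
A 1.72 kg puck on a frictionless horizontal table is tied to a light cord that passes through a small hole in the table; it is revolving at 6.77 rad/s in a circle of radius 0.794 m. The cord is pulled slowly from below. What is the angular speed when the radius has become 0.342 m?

ω₂ ≈ 36.5 rad/s

The constraining force is radial, so m r² ω about the center is conserved.
ω₂ = ω₁ (r₁/r₂)² = (6.77)(0.794/0.342)² = 36.49 rad/s.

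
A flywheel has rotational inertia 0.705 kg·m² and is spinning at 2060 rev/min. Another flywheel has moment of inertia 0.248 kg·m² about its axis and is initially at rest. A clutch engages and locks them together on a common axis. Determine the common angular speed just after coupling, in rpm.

|ω_f| ≈ 1520 rpm

The coupling torques are internal; angular momentum about the shared axis is conserved.
Taking A's sense as positive: L = (0.7050)(2060) = 1452 kg·m²·rpm.
Combined I = 0.7050 + 0.2480 = 0.9530 kg·m².
ω_f = L / I = 1452 / 0.9530 = 1524 rpm.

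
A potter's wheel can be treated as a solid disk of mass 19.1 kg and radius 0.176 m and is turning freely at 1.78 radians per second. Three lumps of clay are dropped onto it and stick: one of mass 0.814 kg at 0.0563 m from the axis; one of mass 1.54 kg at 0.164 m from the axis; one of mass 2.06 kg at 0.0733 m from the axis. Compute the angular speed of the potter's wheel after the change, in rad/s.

ω_f ≈ 1.50 rad/s

The added mass arrives with no angular momentum about the axis, and any external torque about the axis is negligible, so the system's angular momentum is conserved.
I_p = ½(19.1)(0.176)² = 0.2958 kg·m².
Added inertia Σmr² = (0.814)(0.0563)² + (1.54)(0.164)² + (2.06)(0.0733)² = 0.05507 kg·m²; I_f = 0.2958 + 0.05507 = 0.3509 kg·m².
ω_f = I_p ω_i / I_f = (0.2958)(1.78) / 0.3509 = 1.501 rad/s.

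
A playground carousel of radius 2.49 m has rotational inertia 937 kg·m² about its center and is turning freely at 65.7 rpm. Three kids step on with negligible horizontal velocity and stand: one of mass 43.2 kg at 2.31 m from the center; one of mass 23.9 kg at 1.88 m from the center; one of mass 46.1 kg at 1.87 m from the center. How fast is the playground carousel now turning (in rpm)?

The added mass arrives with no angular momentum about the center, and any external torque about the center is negligible, so the system's angular momentum is conserved.
Added inertia Σmr² = (43.2)(2.31)² + (23.9)(1.88)² + (46.1)(1.87)² = 476.2 kg·m²; I_f = 937.0 + 476.2 = 1413 kg·m².
ω_f = I_p ω_i / I_f = (937.0)(65.7) / 1413 = 43.56 rpm.

ω_f ≈ 43.6 rpm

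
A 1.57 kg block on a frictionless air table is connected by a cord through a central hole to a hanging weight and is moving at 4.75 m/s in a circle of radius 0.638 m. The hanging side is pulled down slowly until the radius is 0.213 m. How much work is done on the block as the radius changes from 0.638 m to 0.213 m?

Central (radial) force ⇒ zero torque about the center ⇒ m v r is constant.
v₂ = v₁ r₁ / r₂ = (4.75)(0.638) / (0.213) = 14.23 m/s.
W = ΔKE = ½m(v₂² − v₁²) = 141.2 J.

W ≈ 141 J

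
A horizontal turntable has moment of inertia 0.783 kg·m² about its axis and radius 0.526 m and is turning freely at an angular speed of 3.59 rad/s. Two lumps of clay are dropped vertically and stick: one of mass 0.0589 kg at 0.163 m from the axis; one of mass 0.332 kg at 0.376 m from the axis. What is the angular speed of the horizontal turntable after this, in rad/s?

The added mass arrives with no angular momentum about the axis, and any external torque about the axis is negligible, so the system's angular momentum is conserved.
Added inertia Σmr² = (0.0589)(0.163)² + (0.332)(0.376)² = 0.04850 kg·m²; I_f = 0.7830 + 0.04850 = 0.8315 kg·m².
ω_f = I_p ω_i / I_f = (0.7830)(3.59) / 0.8315 = 3.381 rad/s.

ω_f ≈ 3.38 rad/s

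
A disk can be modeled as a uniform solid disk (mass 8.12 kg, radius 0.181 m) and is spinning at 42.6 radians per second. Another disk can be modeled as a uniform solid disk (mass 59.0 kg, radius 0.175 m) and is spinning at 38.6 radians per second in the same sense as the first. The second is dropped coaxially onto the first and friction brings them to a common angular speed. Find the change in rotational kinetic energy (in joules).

ΔKE ≈ -0.928 J

No external torque acts about the common axis, so total angular momentum is conserved.
Moments of inertia: I_A = ½(8.12)(0.181)² = 0.1330 kg·m²; I_B = ½(59.0)(0.175)² = 0.9034 kg·m².
Taking A's sense as positive: L = (0.1330)(42.6) + (0.9034)(38.6) = 40.54 kg·m²·rad/s.
Combined I = 0.1330 + 0.9034 = 1.036 kg·m².
ω_f = L / I = 40.54 / 1.036 = 39.11 rad/s.
KE_i = ½ΣIω² = 793.7 J; KE_f = ½(1.036)(39.11)² = 792.8 J.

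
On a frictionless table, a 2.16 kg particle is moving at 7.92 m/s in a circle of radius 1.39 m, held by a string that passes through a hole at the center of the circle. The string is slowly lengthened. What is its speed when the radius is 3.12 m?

The only horizontal force on the mass is along the cord (radial), so it exerts no torque about the hole and angular momentum m v r is conserved.
v₂ = v₁ r₁ / r₂ = (7.92)(1.39) / (3.12) = 3.528 m/s.

v₂ ≈ 3.53 m/s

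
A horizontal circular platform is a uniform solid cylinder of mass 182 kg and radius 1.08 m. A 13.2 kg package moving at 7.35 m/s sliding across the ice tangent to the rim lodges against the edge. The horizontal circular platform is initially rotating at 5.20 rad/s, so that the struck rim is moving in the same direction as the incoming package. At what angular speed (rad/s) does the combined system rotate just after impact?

|ω_f| ≈ 5.40 rad/s

The axle reaction passes through the central axle and exerts no torque about it; angular momentum about the central axle is conserved through the impact.
I_p = ½(182)(1.08)² = 106.1 kg·m². Taking the sense of the package's angular momentum as positive, L_{package} = m v R = (13.2)(7.35)(1.08) = 104.8 kg·m²/s.
L_i = +I_p ω_p + m v R = +(106.1)(5.20) + 104.8 = 656.7 kg·m²/s.
After sticking, I_f = I_p + m R² = 106.1 + (13.2)(1.08)² = 121.5 kg·m².
ω_f = L_i / I_f = 656.7 / 121.5 = 5.403 rad/s.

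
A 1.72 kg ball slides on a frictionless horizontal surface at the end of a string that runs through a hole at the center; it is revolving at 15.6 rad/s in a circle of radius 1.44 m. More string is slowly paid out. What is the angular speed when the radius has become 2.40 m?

ω₂ ≈ 5.62 rad/s

No torque about the axis ⇒ m r₁² ω₁ = m r₂² ω₂.
ω₂ = ω₁ (r₁/r₂)² = (15.6)(1.44/2.40)² = 5.616 rad/s.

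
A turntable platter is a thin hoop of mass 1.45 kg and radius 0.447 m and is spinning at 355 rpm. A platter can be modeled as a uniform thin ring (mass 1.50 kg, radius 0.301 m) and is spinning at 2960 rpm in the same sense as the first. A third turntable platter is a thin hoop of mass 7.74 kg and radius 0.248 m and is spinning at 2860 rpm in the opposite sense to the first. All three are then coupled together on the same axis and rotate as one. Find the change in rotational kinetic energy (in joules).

ΔKE ≈ -23600 J

No external torque acts about the common axis, so total angular momentum is conserved.
Moments of inertia: I_A = (1.45)(0.447)² = 0.2897 kg·m²; I_B = (1.50)(0.301)² = 0.1359 kg·m²; I_C = (7.74)(0.248)² = 0.4760 kg·m².
Taking A's sense as positive: L = (0.2897)(355) + (0.1359)(2960) − (0.4760)(2860) = -856.4 kg·m²·rpm.
Combined I = 0.2897 + 0.1359 + 0.4760 = 0.9017 kg·m².
ω_f = L / I = -856.4 / 0.9017 = -949.8 rpm.
KE_i = ½ΣIω² = 28080 J; KE_f = ½(0.9017)(99.46)² = 4460 J.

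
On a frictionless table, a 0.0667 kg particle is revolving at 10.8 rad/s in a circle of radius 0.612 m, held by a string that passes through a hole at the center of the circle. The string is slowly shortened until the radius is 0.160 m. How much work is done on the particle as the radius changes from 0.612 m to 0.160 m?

W ≈ 19.9 J

The constraining force is radial, so m r² ω about the center is conserved.
ω₂ = ω₁ (r₁/r₂)² = (10.8)(0.612/0.160)² = 158.0 rad/s.
W = ΔKE = ½m(v₂² − v₁²) = 19.86 J.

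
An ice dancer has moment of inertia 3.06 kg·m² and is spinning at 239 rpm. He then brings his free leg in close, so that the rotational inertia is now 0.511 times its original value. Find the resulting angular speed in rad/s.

Angular momentum about the spin axis is conserved since the torque about it is zero.
I₂ = 0.511 × 3.06 = 1.564 kg·m².
ω₂ = I₁ω₁ / I₂ = (3.060)(239 rpm) / (1.564) = 467.7 rpm = 48.98 rad/s.

ω₂ ≈ 49.0 rad/s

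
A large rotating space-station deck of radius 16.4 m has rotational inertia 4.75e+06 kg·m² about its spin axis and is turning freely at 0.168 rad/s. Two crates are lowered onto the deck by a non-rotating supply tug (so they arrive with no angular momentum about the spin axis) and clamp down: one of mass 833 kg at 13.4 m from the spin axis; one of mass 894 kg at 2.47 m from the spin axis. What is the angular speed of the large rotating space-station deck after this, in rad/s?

The added mass arrives with no angular momentum about the spin axis, and any external torque about the spin axis is negligible, so the system's angular momentum is conserved.
Added inertia Σmr² = (833)(13.4)² + (894)(2.47)² = 1.550e+05 kg·m²; I_f = 4.750e+06 + 1.550e+05 = 4.905e+06 kg·m².
ω_f = I_p ω_i / I_f = (4.750e+06)(0.168) / 4.905e+06 = 0.1627 rad/s.

ω_f ≈ 0.163 rad/s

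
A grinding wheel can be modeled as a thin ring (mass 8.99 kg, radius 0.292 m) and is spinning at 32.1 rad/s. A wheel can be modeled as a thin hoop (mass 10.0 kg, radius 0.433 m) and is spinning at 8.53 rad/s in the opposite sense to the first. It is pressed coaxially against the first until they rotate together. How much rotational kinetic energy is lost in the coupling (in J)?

No external torque acts about the common axis, so total angular momentum is conserved.
Moments of inertia: I_A = (8.99)(0.292)² = 0.7665 kg·m²; I_B = (10.0)(0.433)² = 1.875 kg·m².
Taking A's sense as positive: L = (0.7665)(32.1) − (1.875)(8.53) = 8.613 kg·m²·rad/s.
Combined I = 0.7665 + 1.875 = 2.641 kg·m².
ω_f = L / I = 8.613 / 2.641 = 3.261 rad/s.
KE_i = ½ΣIω² = 463.1 J; KE_f = ½(2.641)(3.261)² = 14.04 J.

ΔKE lost ≈ 449 J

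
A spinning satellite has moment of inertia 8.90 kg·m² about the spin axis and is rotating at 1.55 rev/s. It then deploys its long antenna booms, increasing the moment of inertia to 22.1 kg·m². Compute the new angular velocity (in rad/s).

ω₂ ≈ 3.92 rad/s

Angular momentum about the spin axis is conserved since the torque about it is zero.
ω₂ = I₁ω₁ / I₂ = (8.900)(1.55 rev/s) / (22.10) = 0.6242 rev/s = 3.922 rad/s.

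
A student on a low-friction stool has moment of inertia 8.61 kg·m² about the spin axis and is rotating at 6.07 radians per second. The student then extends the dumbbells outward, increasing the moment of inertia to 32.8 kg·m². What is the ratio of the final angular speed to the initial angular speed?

ω₂/ω₁ ≈ 0.263

No external torque acts about the spin axis, so angular momentum is conserved.
ω₂/ω₁ = I₁/I₂ = 8.610 / 32.80 = 0.2625.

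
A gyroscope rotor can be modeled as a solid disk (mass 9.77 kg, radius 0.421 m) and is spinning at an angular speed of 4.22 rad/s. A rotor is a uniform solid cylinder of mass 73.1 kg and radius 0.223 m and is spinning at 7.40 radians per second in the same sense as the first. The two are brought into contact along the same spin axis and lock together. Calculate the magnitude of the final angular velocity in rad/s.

The coupling torques are internal; angular momentum about the shared axis is conserved.
Moments of inertia: I_A = ½(9.77)(0.421)² = 0.8658 kg·m²; I_B = ½(73.1)(0.223)² = 1.818 kg·m².
Taking A's sense as positive: L = (0.8658)(4.22) + (1.818)(7.40) = 17.10 kg·m²·rad/s.
Combined I = 0.8658 + 1.818 = 2.683 kg·m².
ω_f = L / I = 17.10 / 2.683 = 6.374 rad/s.

|ω_f| ≈ 6.37 rad/s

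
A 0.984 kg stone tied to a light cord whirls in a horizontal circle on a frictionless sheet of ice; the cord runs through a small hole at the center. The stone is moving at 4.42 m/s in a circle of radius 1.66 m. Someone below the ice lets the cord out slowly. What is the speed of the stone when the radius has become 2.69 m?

v₂ ≈ 2.73 m/s

Central (radial) force ⇒ zero torque about the center ⇒ m v r is constant.
v₂ = v₁ r₁ / r₂ = (4.42)(1.66) / (2.69) = 2.728 m/s.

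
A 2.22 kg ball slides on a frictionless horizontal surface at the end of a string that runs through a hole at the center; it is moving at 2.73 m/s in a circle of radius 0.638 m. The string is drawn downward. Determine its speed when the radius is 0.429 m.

Central (radial) force ⇒ zero torque about the center ⇒ m v r is constant.
v₂ = v₁ r₁ / r₂ = (2.73)(0.638) / (0.429) = 4.060 m/s.

v₂ ≈ 4.06 m/s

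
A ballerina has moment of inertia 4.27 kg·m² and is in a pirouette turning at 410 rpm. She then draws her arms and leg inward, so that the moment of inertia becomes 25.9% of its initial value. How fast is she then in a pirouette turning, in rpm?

No external torque acts about the spin axis, so angular momentum is conserved.
I₂ = 0.259 × 4.27 = 1.106 kg·m².
ω₂ = I₁ω₁ / I₂ = (4.270)(410 rpm) / (1.106) = 1583 rpm.

ω₂ ≈ 1580 rpm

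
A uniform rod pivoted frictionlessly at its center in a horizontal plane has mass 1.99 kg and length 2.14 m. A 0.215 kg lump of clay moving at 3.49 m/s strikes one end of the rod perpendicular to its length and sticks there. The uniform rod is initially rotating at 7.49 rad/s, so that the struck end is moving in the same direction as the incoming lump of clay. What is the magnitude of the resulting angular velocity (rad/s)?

|ω_f| ≈ 6.45 rad/s

About the pivot the impulsive forces during the collision are internal, so angular momentum about that axis is conserved.
I_p = (1/12)(1.99)(2.14)² = 0.7595 kg·m². Taking the sense of the lump of clay's angular momentum as positive, L_{lump} = m v R = (0.215)(3.49)(2.14/2) = 0.8029 kg·m²/s.
L_i = +I_p ω_p + m v R = +(0.7595)(7.49) + 0.8029 = 6.491 kg·m²/s.
After sticking, I_f = I_p + m R² = 0.7595 + (0.215)(2.14/2)² = 1.006 kg·m².
ω_f = L_i / I_f = 6.491 / 1.006 = 6.455 rad/s.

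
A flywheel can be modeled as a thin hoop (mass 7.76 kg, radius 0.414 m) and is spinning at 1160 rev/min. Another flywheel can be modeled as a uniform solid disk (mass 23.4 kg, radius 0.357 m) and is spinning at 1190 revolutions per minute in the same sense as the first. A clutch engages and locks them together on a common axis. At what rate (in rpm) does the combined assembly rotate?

The coupling torques are internal; angular momentum about the shared axis is conserved.
Moments of inertia: I_A = (7.76)(0.414)² = 1.330 kg·m²; I_B = ½(23.4)(0.357)² = 1.491 kg·m².
Taking A's sense as positive: L = (1.330)(1160) + (1.491)(1190) = 3317 kg·m²·rpm.
Combined I = 1.330 + 1.491 = 2.821 kg·m².
ω_f = L / I = 3317 / 2.821 = 1176 rpm.

|ω_f| ≈ 1180 rpm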